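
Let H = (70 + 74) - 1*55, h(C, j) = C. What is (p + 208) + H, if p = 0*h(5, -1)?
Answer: 297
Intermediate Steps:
H = 89 (H = 144 - 55 = 89)
p = 0 (p = 0*5 = 0)
(p + 208) + H = (0 + 208) + 89 = 208 + 89 = 297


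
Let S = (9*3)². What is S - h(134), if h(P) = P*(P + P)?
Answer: -35183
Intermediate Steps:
S = 729 (S = 27² = 729)
h(P) = 2*P² (h(P) = P*(2*P) = 2*P²)
S - h(134) = 729 - 2*134² = 729 - 2*17956 = 729 - 1*35912 = 729 - 35912 = -35183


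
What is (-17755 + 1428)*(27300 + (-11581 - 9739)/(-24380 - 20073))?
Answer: -19814254867940/44453 ≈ -4.4573e+8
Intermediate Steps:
(-17755 + 1428)*(27300 + (-11581 - 9739)/(-24380 - 20073)) = -16327*(27300 - 21320/(-44453)) = -16327*(27300 - 21320*(-1/44453)) = -16327*(27300 + 21320/44453) = -16327*1213588220/44453 = -19814254867940/44453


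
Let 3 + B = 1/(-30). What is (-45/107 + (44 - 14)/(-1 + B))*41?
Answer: -4171545/12947 ≈ -322.20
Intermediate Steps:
B = -91/30 (B = -3 + 1/(-30) = -3 - 1/30 = -91/30 ≈ -3.0333)
(-45/107 + (44 - 14)/(-1 + B))*41 = (-45/107 + (44 - 14)/(-1 - 91/30))*41 = (-45*1/107 + 30/(-121/30))*41 = (-45/107 + 30*(-30/121))*41 = (-45/107 - 900/121)*41 = -101745/12947*41 = -4171545/12947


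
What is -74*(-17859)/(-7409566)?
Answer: -660783/3704783 ≈ -0.17836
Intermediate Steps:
-74*(-17859)/(-7409566) = 1321566*(-1/7409566) = -660783/3704783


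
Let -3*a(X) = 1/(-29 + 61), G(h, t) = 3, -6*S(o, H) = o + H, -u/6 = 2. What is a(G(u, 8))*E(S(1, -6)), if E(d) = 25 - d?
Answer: -145/576 ≈ -0.25174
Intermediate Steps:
u = -12 (u = -6*2 = -12)
S(o, H) = -H/6 - o/6 (S(o, H) = -(o + H)/6 = -(H + o)/6 = -H/6 - o/6)
a(X) = -1/96 (a(X) = -1/(3*(-29 + 61)) = -⅓/32 = -⅓*1/32 = -1/96)
a(G(u, 8))*E(S(1, -6)) = -(25 - (-⅙*(-6) - ⅙*1))/96 = -(25 - (1 - ⅙))/96 = -(25 - 1*⅚)/96 = -(25 - ⅚)/96 = -1/96*145/6 = -145/576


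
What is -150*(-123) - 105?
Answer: 18345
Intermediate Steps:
-150*(-123) - 105 = 18450 - 105 = 18345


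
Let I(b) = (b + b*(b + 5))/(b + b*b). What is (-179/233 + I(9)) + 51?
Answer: 24107/466 ≈ 51.732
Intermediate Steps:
I(b) = (b + b*(5 + b))/(b + b**2)
(-179/233 + I(9)) + 51 = (-179/233 + (6 + 9)/(1 + 9)) + 51 = (-179*1/233 + 15/10) + 51 = (-179/233 + (1/10)*15) + 51 = (-179/233 + 3/2) + 51 = 341/466 + 51 = 24107/466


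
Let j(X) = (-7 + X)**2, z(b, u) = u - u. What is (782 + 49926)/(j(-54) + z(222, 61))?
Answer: 50708/3721 ≈ 13.628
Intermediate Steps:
z(b, u) = 0
(782 + 49926)/(j(-54) + z(222, 61)) = (782 + 49926)/((-7 - 54)**2 + 0) = 50708/((-61)**2 + 0) = 50708/(3721 + 0) = 50708/3721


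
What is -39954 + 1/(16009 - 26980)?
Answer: -438335335/10971 ≈ -39954.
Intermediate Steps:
-39954 + 1/(16009 - 26980) = -39954 + 1/(-10971) = -39954 - 1/10971 = -438335335/10971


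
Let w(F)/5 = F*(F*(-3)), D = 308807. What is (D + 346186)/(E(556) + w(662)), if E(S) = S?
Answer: -654993/6573104 ≈ -0.099647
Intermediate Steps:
w(F) = -15*F² (w(F) = 5*(F*(F*(-3))) = 5*(F*(-3*F)) = 5*(-3*F²) = -15*F²)
(D + 346186)/(E(556) + w(662)) = (308807 + 346186)/(556 - 15*662²) = 654993/(556 - 15*438244) = 654993/(556 - 6573660) = 654993/(-6573104) = 654993*(-1/6573104) = -654993/6573104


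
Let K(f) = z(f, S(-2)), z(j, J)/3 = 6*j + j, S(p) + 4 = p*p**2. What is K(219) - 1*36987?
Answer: -32388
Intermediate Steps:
S(p) = -4 + p**3 (S(p) = -4 + p*p**2 = -4 + p**3)
z(j, J) = 21*j (z(j, J) = 3*(6*j + j) = 3*(7*j) = 21*j)
K(f) = 21*f
K(219) - 1*36987 = 21*219 - 1*36987 = 4599 - 36987 = -32388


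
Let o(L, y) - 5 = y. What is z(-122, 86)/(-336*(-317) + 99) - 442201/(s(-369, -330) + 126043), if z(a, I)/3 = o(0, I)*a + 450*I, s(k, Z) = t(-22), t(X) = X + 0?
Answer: -12236569379/4478408277 ≈ -2.7323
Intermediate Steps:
o(L, y) = 5 + y
t(X) = X
s(k, Z) = -22
z(a, I) = 1350*I + 3*a*(5 + I) (z(a, I) = 3*((5 + I)*a + 450*I) = 3*(a*(5 + I) + 450*I) = 3*(450*I + a*(5 + I)) = 1350*I + 3*a*(5 + I))
z(-122, 86)/(-336*(-317) + 99) - 442201/(s(-369, -330) + 126043) = (1350*86 + 3*(-122)*(5 + 86))/(-336*(-317) + 99) - 442201/(-22 + 126043) = (116100 + 3*(-122)*91)/(106512 + 99) - 442201/126021 = (116100 - 33306)/106611 - 442201*1/126021 = 82794*(1/106611) - 442201/126021 = 27598/35537 - 442201/126021 = -12236569379/4478408277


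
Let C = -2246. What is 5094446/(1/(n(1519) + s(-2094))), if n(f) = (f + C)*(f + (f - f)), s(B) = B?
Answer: -5636530715522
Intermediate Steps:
n(f) = f*(-2246 + f) (n(f) = (f - 2246)*(f + (f - f)) = (-2246 + f)*(f + 0) = (-2246 + f)*f = f*(-2246 + f))
5094446/(1/(n(1519) + s(-2094))) = 5094446/(1/(1519*(-2246 + 1519) - 2094)) = 5094446/(1/(1519*(-727) - 2094)) = 5094446/(1/(-1104313 - 2094)) = 5094446/(1/(-1106407)) = 5094446/(-1/1106407) = 5094446*(-1106407) = -5636530715522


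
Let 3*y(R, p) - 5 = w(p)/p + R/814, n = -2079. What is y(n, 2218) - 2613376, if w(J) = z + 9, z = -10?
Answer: -321703871878/123099 ≈ -2.6134e+6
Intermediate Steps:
w(J) = -1 (w(J) = -10 + 9 = -1)
y(R, p) = 5/3 - 1/(3*p) + R/2442 (y(R, p) = 5/3 + (-1/p + R/814)/3 = 5/3 + (-1/(3*p) + R/2442) = 5/3 - 1/(3*p) + R/2442)
y(n, 2218) - 2613376 = (1/2442)*(-814 + 2218*(4070 - 2079))/2218 - 2613376 = (1/2442)*(1/2218)*(-814 + 2218*1991) - 2613376 = (1/2442)*(1/2218)*(-814 + 4416038) - 2613376 = (1/2442)*(1/2218)*4415224 - 2613376 = 100346/123099 - 2613376 = -321703871878/123099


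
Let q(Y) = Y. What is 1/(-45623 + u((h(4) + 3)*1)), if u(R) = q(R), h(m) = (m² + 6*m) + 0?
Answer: -1/45580 ≈ -2.1939e-5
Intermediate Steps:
h(m) = m² + 6*m
u(R) = R
1/(-45623 + u((h(4) + 3)*1)) = 1/(-45623 + (4*(6 + 4) + 3)*1) = 1/(-45623 + (4*10 + 3)*1) = 1/(-45623 + (40 + 3)*1) = 1/(-45623 + 43*1) = 1/(-45623 + 43) = 1/(-45580) = -1/45580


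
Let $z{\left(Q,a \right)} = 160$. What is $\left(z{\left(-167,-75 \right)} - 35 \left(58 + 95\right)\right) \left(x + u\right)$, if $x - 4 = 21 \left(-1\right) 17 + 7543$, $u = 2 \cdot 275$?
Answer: $-40209300$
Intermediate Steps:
$u = 550$
$x = 7190$ ($x = 4 + \left(21 \left(-1\right) 17 + 7543\right) = 4 + \left(\left(-21\right) 17 + 7543\right) = 4 + \left(-357 + 7543\right) = 4 + 7186 = 7190$)
$\left(z{\left(-167,-75 \right)} - 35 \left(58 + 95\right)\right) \left(x + u\right) = \left(160 - 35 \left(58 + 95\right)\right) \left(7190 + 550\right) = \left(160 - 5355\right) 7740 = \left(-5195\right) 7740 = -40209300$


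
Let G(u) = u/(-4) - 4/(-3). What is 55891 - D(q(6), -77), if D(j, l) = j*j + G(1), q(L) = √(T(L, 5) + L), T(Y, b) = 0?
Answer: 670607/12 ≈ 55884.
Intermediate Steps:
q(L) = √L (q(L) = √(0 + L) = √L)
G(u) = 4/3 - u/4 (G(u) = u*(-¼) - 4*(-⅓) = -u/4 + 4/3 = 4/3 - u/4)
D(j, l) = 13/12 + j² (D(j, l) = j*j + (4/3 - ¼*1) = j² + (4/3 - ¼) = j² + 13/12 = 13/12 + j²)
55891 - D(q(6), -77) = 55891 - (13/12 + (√6)²) = 55891 - (13/12 + 6) = 55891 - 1*85/12 = 55891 - 85/12 = 670607/12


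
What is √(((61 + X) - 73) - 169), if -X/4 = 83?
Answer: 3*I*√57 ≈ 22.65*I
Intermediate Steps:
X = -332 (X = -4*83 = -332)
√(((61 + X) - 73) - 169) = √(((61 - 332) - 73) - 169) = √((-271 - 73) - 169) = √(-344 - 169) = √(-513) = 3*I*√57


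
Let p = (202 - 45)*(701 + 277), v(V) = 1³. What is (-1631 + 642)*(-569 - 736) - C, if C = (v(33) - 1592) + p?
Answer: 1138690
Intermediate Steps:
v(V) = 1
p = 153546 (p = 157*978 = 153546)
C = 151955 (C = (1 - 1592) + 153546 = -1591 + 153546 = 151955)
(-1631 + 642)*(-569 - 736) - C = (-1631 + 642)*(-569 - 736) - 1*151955 = -989*(-1305) - 151955 = 1290645 - 151955 = 1138690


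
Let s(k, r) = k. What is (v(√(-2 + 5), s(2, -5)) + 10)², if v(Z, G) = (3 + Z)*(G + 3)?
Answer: 700 + 250*√3 ≈ 1133.0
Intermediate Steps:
v(Z, G) = (3 + G)*(3 + Z) (v(Z, G) = (3 + Z)*(3 + G) = (3 + G)*(3 + Z))
(v(√(-2 + 5), s(2, -5)) + 10)² = ((9 + 3*2 + 3*√(-2 + 5) + 2*√(-2 + 5)) + 10)² = ((9 + 6 + 3*√3 + 2*√3) + 10)² = ((15 + 5*√3) + 10)² = (25 + 5*√3)²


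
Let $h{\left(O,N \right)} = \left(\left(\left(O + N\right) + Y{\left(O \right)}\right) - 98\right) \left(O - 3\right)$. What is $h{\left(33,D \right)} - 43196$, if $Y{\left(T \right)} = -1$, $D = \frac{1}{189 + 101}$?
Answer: $- \frac{1310101}{29} \approx -45176.0$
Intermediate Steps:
$D = \frac{1}{290} \approx 0.0034483$
$h{\left(O,N \right)} = \left(-3 + O\right) \left(-99 + N + O\right)$ ($h{\left(O,N \right)} = \left(\left(\left(O + N\right) - 1\right) - 98\right) \left(O - 3\right) = \left(\left(\left(N + O\right) - 1\right) - 98\right) \left(-3 + O\right) = \left(\left(-1 + N + O\right) - 98\right) \left(-3 + O\right) = \left(-99 + N + O\right) \left(-3 + O\right) = \left(-3 + O\right) \left(-99 + N + O\right)$)
$h{\left(33,D \right)} - 43196 = \left(297 + 33^{2} - 3366 - \frac{3}{290} + \frac{1}{290} \cdot 33\right) - 43196 = \left(297 + 1089 - 3366 - \frac{3}{290} + \frac{33}{290}\right) - 43196 = - \frac{57417}{29} - 43196 = - \frac{1310101}{29}$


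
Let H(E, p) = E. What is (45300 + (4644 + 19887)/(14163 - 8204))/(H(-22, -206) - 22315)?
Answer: -269967231/133106183 ≈ -2.0282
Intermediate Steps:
(45300 + (4644 + 19887)/(14163 - 8204))/(H(-22, -206) - 22315) = (45300 + (4644 + 19887)/(14163 - 8204))/(-22 - 22315) = (45300 + 24531/5959)/(-22337) = (45300 + 24531*(1/5959))*(-1/22337) = (45300 + 24531/5959)*(-1/22337) = (269967231/5959)*(-1/22337) = -269967231/133106183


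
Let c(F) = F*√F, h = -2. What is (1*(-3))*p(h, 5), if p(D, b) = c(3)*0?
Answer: 0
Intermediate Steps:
c(F) = F^(3/2)
p(D, b) = 0 (p(D, b) = 3^(3/2)*0 = (3*√3)*0 = 0)
(1*(-3))*p(h, 5) = (1*(-3))*0 = -3*0 = 0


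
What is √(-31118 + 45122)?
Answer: 6*√389 ≈ 118.34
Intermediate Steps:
√(-31118 + 45122) = √14004 = 6*√389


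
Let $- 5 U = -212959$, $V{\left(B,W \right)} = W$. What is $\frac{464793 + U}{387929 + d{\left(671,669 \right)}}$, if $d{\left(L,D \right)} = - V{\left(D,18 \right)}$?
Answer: $\frac{2536924}{1939555} \approx 1.308$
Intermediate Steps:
$U = \frac{212959}{5}$ ($U = \left(- \frac{1}{5}\right) \left(-212959\right) = \frac{212959}{5} \approx 42592.0$)
$d{\left(L,D \right)} = -18$ ($d{\left(L,D \right)} = \left(-1\right) 18 = -18$)
$\frac{464793 + U}{387929 + d{\left(671,669 \right)}} = \frac{464793 + \frac{212959}{5}}{387929 - 18} = \frac{2536924}{5 \cdot 387911} = \frac{2536924}{5} \cdot \frac{1}{387911} = \frac{2536924}{1939555}$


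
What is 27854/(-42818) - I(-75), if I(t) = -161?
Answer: 3432922/21409 ≈ 160.35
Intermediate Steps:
27854/(-42818) - I(-75) = 27854/(-42818) - 1*(-161) = 27854*(-1/42818) + 161 = -13927/21409 + 161 = 3432922/21409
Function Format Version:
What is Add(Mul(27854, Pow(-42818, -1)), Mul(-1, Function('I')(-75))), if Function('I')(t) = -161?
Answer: Rational(3432922, 21409) ≈ 160.35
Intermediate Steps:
Add(Mul(27854, Pow(-42818, -1)), Mul(-1, Function('I')(-75))) = Add(Mul(27854, Pow(-42818, -1)), Mul(-1, -161)) = Add(Mul(27854, Rational(-1, 42818)), 161) = Add(Rational(-13927, 21409), 161) = Rational(3432922, 21409)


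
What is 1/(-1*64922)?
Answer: -1/64922 ≈ -1.5403e-5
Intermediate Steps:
1/(-1*64922) = 1/(-64922) = -1/64922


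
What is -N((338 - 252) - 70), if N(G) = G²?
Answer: -256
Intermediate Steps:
-N((338 - 252) - 70) = -((338 - 252) - 70)² = -(86 - 70)² = -1*16² = -1*256 = -256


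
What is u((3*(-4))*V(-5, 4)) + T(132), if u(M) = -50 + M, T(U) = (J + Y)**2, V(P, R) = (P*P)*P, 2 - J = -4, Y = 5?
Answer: 1571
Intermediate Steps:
J = 6 (J = 2 - 1*(-4) = 2 + 4 = 6)
V(P, R) = P**3 (V(P, R) = P**2*P = P**3)
T(U) = 121 (T(U) = (6 + 5)**2 = 11**2 = 121)
u((3*(-4))*V(-5, 4)) + T(132) = (-50 + (3*(-4))*(-5)**3) + 121 = (-50 - 12*(-125)) + 121 = (-50 + 1500) + 121 = 1450 + 121 = 1571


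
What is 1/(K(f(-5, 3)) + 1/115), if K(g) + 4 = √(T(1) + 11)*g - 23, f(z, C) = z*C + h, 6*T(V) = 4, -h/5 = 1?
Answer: 66930/9765347 - 66125*√105/39061388 ≈ -0.010493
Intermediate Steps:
h = -5 (h = -5*1 = -5)
T(V) = ⅔ (T(V) = (⅙)*4 = ⅔)
f(z, C) = -5 + C*z (f(z, C) = z*C - 5 = C*z - 5 = -5 + C*z)
K(g) = -27 + g*√105/3 (K(g) = -4 + (√(⅔ + 11)*g - 23) = -4 + (√(35/3)*g - 23) = -4 + ((√105/3)*g - 23) = -4 + (g*√105/3 - 23) = -4 + (-23 + g*√105/3) = -27 + g*√105/3)
1/(K(f(-5, 3)) + 1/115) = 1/((-27 + (-5 + 3*(-5))*√105/3) + 1/115) = 1/((-27 + (-5 - 15)*√105/3) + 1/115) = 1/((-27 + (⅓)*(-20)*√105) + 1/115) = 1/((-27 - 20*√105/3) + 1/115) = 1/(-3104/115 - 20*√105/3)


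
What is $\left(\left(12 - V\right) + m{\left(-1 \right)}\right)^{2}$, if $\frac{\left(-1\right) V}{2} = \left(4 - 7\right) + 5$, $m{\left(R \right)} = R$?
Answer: $225$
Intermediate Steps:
$V = -4$ ($V = - 2 \left(\left(4 - 7\right) + 5\right) = - 2 \left(-3 + 5\right) = \left(-2\right) 2 = -4$)
$\left(\left(12 - V\right) + m{\left(-1 \right)}\right)^{2} = \left(\left(12 - -4\right) - 1\right)^{2} = \left(\left(12 + 4\right) - 1\right)^{2} = \left(16 - 1\right)^{2} = 15^{2} = 225$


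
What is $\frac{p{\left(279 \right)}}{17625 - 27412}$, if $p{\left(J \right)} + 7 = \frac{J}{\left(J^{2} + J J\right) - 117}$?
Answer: $\frac{120964}{169168295} \approx 0.00071505$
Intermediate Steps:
$p{\left(J \right)} = -7 + \frac{J}{-117 + 2 J^{2}}$ ($p{\left(J \right)} = -7 + \frac{J}{\left(J^{2} + J J\right) - 117} = -7 + \frac{J}{\left(J^{2} + J^{2}\right) - 117} = -7 + \frac{J}{2 J^{2} - 117} = -7 + \frac{J}{-117 + 2 J^{2}}$)
$\frac{p{\left(279 \right)}}{17625 - 27412} = \frac{\frac{1}{-117 + 2 \cdot 279^{2}} \left(819 + 279 - 14 \cdot 279^{2}\right)}{17625 - 27412} = \frac{\frac{1}{-117 + 2 \cdot 77841} \left(819 + 279 - 1089774\right)}{-9787} = \frac{819 + 279 - 1089774}{-117 + 155682} \left(- \frac{1}{9787}\right) = \frac{1}{155565} \left(-1088676\right) \left(- \frac{1}{9787}\right) = \left(- \frac{120964}{17285}\right) \left(- \frac{1}{9787}\right) = \frac{120964}{169168295}$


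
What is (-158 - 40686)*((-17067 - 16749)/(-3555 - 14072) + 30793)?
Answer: -22171022870788/17627 ≈ -1.2578e+9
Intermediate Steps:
(-158 - 40686)*((-17067 - 16749)/(-3555 - 14072) + 30793) = -40844*(-33816/(-17627) + 30793) = -40844*(-33816*(-1/17627) + 30793) = -40844*(33816/17627 + 30793) = -40844*542822027/17627 = -22171022870788/17627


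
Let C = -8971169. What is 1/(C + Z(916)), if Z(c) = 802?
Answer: -1/8970367 ≈ -1.1148e-7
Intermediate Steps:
1/(C + Z(916)) = 1/(-8971169 + 802) = 1/(-8970367) = -1/8970367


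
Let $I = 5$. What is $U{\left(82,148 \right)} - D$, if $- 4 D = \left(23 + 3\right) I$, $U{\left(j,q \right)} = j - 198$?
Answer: $- \frac{167}{2} \approx -83.5$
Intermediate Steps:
$U{\left(j,q \right)} = -198 + j$
$D = - \frac{65}{2}$ ($D = - \frac{\left(23 + 3\right) 5}{4} = - \frac{26 \cdot 5}{4} = \left(- \frac{1}{4}\right) 130 = - \frac{65}{2} \approx -32.5$)
$U{\left(82,148 \right)} - D = \left(-198 + 82\right) - - \frac{65}{2} = -116 + \frac{65}{2} = - \frac{167}{2}$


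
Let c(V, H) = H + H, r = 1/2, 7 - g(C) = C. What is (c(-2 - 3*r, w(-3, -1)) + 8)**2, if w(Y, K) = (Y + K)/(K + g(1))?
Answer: 1024/25 ≈ 40.960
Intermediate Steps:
g(C) = 7 - C
r = 1/2 ≈ 0.50000
w(Y, K) = (K + Y)/(6 + K) (w(Y, K) = (Y + K)/(K + (7 - 1*1)) = (K + Y)/(K + (7 - 1)) = (K + Y)/(K + 6) = (K + Y)/(6 + K))
c(V, H) = 2*H
(c(-2 - 3*r, w(-3, -1)) + 8)**2 = (2*((-1 - 3)/(6 - 1)) + 8)**2 = (2*(-4/5) + 8)**2 = (-8/5 + 8)**2 = (32/5)**2 = 1024/25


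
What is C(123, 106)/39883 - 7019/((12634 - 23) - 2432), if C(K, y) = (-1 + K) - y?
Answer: -279775913/405969057 ≈ -0.68916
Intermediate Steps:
C(K, y) = -1 + K - y
C(123, 106)/39883 - 7019/((12634 - 23) - 2432) = (-1 + 123 - 1*106)/39883 - 7019/((12634 - 23) - 2432) = (-1 + 123 - 106)*(1/39883) - 7019/(12611 - 2432) = 16*(1/39883) - 7019/10179 = 16/39883 - 7019*1/10179 = 16/39883 - 7019/10179 = -279775913/405969057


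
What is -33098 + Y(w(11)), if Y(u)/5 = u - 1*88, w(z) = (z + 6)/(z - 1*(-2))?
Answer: -435909/13 ≈ -33531.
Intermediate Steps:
w(z) = (6 + z)/(2 + z) (w(z) = (6 + z)/(z + 2) = (6 + z)/(2 + z))
Y(u) = -440 + 5*u (Y(u) = 5*(u - 1*88) = 5*(u - 88) = 5*(-88 + u) = -440 + 5*u)
-33098 + Y(w(11)) = -33098 + (-440 + 5*((6 + 11)/(2 + 11))) = -33098 + (-440 + 5*(17/13)) = -33098 + (-440 + 85/13) = -33098 - 5635/13 = -435909/13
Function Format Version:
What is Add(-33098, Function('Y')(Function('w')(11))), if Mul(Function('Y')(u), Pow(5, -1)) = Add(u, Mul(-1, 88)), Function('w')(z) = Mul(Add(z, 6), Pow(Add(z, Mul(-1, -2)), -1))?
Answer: Rational(-435909, 13) ≈ -33531.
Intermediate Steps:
Function('w')(z) = Mul(Pow(Add(2, z), -1), Add(6, z)) (Function('w')(z) = Mul(Add(6, z), Pow(Add(z, 2), -1)) = Mul(Add(6, z), Pow(Add(2, z), -1)) = Mul(Pow(Add(2, z), -1), Add(6, z)))
Function('Y')(u) = Add(-440, Mul(5, u)) (Function('Y')(u) = Mul(5, Add(u, Mul(-1, 88))) = Mul(5, Add(u, -88)) = Mul(5, Add(-88, u)) = Add(-440, Mul(5, u)))
Add(-33098, Function('Y')(Function('w')(11))) = Add(-33098, Add(-440, Mul(5, Mul(Pow(Add(2, 11), -1), Add(6, 11))))) = Add(-33098, Add(-440, Mul(5, Mul(Pow(13, -1), 17)))) = Add(-33098, Add(-440, Mul(5, Mul(Rational(1, 13), 17)))) = Add(-33098, Add(-440, Mul(5, Rational(17, 13)))) = Add(-33098, Add(-440, Rational(85, 13))) = Add(-33098, Rational(-5635, 13)) = Rational(-435909, 13)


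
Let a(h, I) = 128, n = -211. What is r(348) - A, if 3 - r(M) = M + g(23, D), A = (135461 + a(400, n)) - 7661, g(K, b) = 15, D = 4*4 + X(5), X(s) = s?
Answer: -128288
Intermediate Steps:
D = 21 (D = 4*4 + 5 = 16 + 5 = 21)
A = 127928 (A = (135461 + 128) - 7661 = 135589 - 7661 = 127928)
r(M) = -12 - M (r(M) = 3 - (M + 15) = 3 - (15 + M) = 3 + (-15 - M) = -12 - M)
r(348) - A = (-12 - 1*348) - 1*127928 = (-12 - 348) - 127928 = -360 - 127928 = -128288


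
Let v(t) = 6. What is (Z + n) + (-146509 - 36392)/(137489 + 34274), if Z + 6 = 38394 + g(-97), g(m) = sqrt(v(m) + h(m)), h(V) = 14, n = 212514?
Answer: 43095497325/171763 + 2*sqrt(5) ≈ 2.5091e+5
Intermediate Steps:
g(m) = 2*sqrt(5) (g(m) = sqrt(6 + 14) = sqrt(20) = 2*sqrt(5))
Z = 38388 + 2*sqrt(5) (Z = -6 + (38394 + 2*sqrt(5)) = 38388 + 2*sqrt(5) ≈ 38393.)
(Z + n) + (-146509 - 36392)/(137489 + 34274) = ((38388 + 2*sqrt(5)) + 212514) + (-146509 - 36392)/(137489 + 34274) = (250902 + 2*sqrt(5)) - 182901/171763 = 43095497325/171763 + 2*sqrt(5)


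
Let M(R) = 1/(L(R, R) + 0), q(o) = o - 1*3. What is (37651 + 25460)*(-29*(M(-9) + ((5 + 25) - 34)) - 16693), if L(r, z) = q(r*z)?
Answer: -27201577295/26 ≈ -1.0462e+9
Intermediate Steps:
q(o) = -3 + o (q(o) = o - 3 = -3 + o)
L(r, z) = -3 + r*z
M(R) = 1/(-3 + R²) (M(R) = 1/((-3 + R*R) + 0) = 1/((-3 + R²) + 0) = 1/(-3 + R²))
(37651 + 25460)*(-29*(M(-9) + ((5 + 25) - 34)) - 16693) = (37651 + 25460)*(-29*(1/(-3 + (-9)²) + ((5 + 25) - 34)) - 16693) = 63111*(-29*(1/(-3 + 81) + (30 - 34)) - 16693) = 63111*(-29*(1/78 - 4) - 16693) = 63111*(-29*(-311/78) - 16693) = 63111*(9019/78 - 16693) = 63111*(-1293035/78) = -27201577295/26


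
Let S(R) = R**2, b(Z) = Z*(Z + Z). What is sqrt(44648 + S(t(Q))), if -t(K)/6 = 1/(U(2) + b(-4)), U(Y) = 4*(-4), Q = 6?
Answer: sqrt(2857481)/8 ≈ 211.30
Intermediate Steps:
b(Z) = 2*Z**2 (b(Z) = Z*(2*Z) = 2*Z**2)
U(Y) = -16
t(K) = -3/8 (t(K) = -6/(-16 + 2*(-4)**2) = -6/(-16 + 2*16) = -6/(-16 + 32) = -6/16 = -6*1/16 = -3/8)
sqrt(44648 + S(t(Q))) = sqrt(44648 + (-3/8)**2) = sqrt(44648 + 9/64) = sqrt(2857481/64) = sqrt(2857481)/8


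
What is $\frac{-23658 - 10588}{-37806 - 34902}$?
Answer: $\frac{17123}{36354} \approx 0.47101$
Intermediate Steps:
$\frac{-23658 - 10588}{-37806 - 34902} = - \frac{34246}{-37806 - 34902} = - \frac{34246}{-72708} = \left(-34246\right) \left(- \frac{1}{72708}\right) = \frac{17123}{36354}$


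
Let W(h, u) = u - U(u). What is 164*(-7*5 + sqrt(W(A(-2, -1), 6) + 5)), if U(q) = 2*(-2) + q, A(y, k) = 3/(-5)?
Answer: -5248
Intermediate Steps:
A(y, k) = -3/5 (A(y, k) = 3*(-1/5) = -3/5)
U(q) = -4 + q
W(h, u) = 4 (W(h, u) = u - (-4 + u) = u + (4 - u) = 4)
164*(-7*5 + sqrt(W(A(-2, -1), 6) + 5)) = 164*(-7*5 + sqrt(4 + 5)) = 164*(-35 + sqrt(9)) = 164*(-35 + 3) = 164*(-32) = -5248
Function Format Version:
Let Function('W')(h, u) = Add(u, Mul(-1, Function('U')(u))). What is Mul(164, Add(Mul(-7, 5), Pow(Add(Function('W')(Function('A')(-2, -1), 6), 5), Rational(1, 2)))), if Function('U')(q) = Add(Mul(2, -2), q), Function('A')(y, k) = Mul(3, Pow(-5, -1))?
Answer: -5248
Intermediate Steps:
Function('A')(y, k) = Rational(-3, 5) (Function('A')(y, k) = Mul(3, Rational(-1, 5)) = Rational(-3, 5))
Function('U')(q) = Add(-4, q)
Function('W')(h, u) = 4 (Function('W')(h, u) = Add(u, Mul(-1, Add(-4, u))) = Add(u, Add(4, Mul(-1, u))) = 4)
Mul(164, Add(Mul(-7, 5), Pow(Add(Function('W')(Function('A')(-2, -1), 6), 5), Rational(1, 2)))) = Mul(164, Add(Mul(-7, 5), Pow(Add(4, 5), Rational(1, 2)))) = Mul(164, Add(-35, Pow(9, Rational(1, 2)))) = Mul(164, Add(-35, 3)) = Mul(164, -32) = -5248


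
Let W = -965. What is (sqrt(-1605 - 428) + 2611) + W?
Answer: 1646 + I*sqrt(2033) ≈ 1646.0 + 45.089*I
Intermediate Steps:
(sqrt(-1605 - 428) + 2611) + W = (sqrt(-1605 - 428) + 2611) - 965 = (sqrt(-2033) + 2611) - 965 = (I*sqrt(2033) + 2611) - 965 = (2611 + I*sqrt(2033)) - 965 = 1646 + I*sqrt(2033)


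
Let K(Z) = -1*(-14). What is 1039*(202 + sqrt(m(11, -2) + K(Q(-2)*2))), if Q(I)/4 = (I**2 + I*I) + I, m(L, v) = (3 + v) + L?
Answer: 209878 + 1039*sqrt(26) ≈ 2.1518e+5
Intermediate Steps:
m(L, v) = 3 + L + v
Q(I) = 4*I + 8*I**2 (Q(I) = 4*((I**2 + I*I) + I) = 4*((I**2 + I**2) + I) = 4*(2*I**2 + I) = 4*(I + 2*I**2) = 4*I + 8*I**2)
K(Z) = 14
1039*(202 + sqrt(m(11, -2) + K(Q(-2)*2))) = 1039*(202 + sqrt((3 + 11 - 2) + 14)) = 1039*(202 + sqrt(12 + 14)) = 1039*(202 + sqrt(26)) = 209878 + 1039*sqrt(26)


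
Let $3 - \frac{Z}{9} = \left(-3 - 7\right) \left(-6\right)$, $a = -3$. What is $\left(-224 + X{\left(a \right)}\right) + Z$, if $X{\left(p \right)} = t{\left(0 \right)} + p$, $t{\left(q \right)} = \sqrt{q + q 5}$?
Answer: $-740$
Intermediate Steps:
$t{\left(q \right)} = \sqrt{6} \sqrt{q}$ ($t{\left(q \right)} = \sqrt{q + 5 q} = \sqrt{6 q} = \sqrt{6} \sqrt{q}$)
$X{\left(p \right)} = p$ ($X{\left(p \right)} = \sqrt{6} \sqrt{0} + p = \sqrt{6} \cdot 0 + p = 0 + p = p$)
$Z = -513$ ($Z = 27 - 9 \left(-3 - 7\right) \left(-6\right) = 27 - 9 \left(\left(-10\right) \left(-6\right)\right) = 27 - 540 = -513$)
$\left(-224 + X{\left(a \right)}\right) + Z = \left(-224 - 3\right) - 513 = -227 - 513 = -740$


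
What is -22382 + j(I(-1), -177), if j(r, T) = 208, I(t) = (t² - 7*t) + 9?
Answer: -22174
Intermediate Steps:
I(t) = 9 + t² - 7*t
-22382 + j(I(-1), -177) = -22382 + 208 = -22174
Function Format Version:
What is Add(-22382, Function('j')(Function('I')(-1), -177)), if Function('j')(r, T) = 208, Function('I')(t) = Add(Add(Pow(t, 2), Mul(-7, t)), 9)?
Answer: -22174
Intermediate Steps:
Function('I')(t) = Add(9, Pow(t, 2), Mul(-7, t))
Add(-22382, Function('j')(Function('I')(-1), -177)) = Add(-22382, 208) = -22174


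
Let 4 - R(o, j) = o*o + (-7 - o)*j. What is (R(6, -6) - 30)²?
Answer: 19600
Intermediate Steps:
R(o, j) = 4 - o² - j*(-7 - o) (R(o, j) = 4 - (o*o + (-7 - o)*j) = 4 - (o² + j*(-7 - o)) = 4 + (-o² - j*(-7 - o)) = 4 - o² - j*(-7 - o))
(R(6, -6) - 30)² = ((4 - 1*6² + 7*(-6) - 6*6) - 30)² = ((4 - 1*36 - 42 - 36) - 30)² = ((4 - 36 - 42 - 36) - 30)² = (-110 - 30)² = (-140)² = 19600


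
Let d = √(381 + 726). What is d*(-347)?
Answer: -1041*√123 ≈ -11545.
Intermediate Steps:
d = 3*√123 (d = √1107 = 3*√123 ≈ 33.272)
d*(-347) = (3*√123)*(-347) = -1041*√123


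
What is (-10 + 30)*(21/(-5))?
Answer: -84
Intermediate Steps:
(-10 + 30)*(21/(-5)) = 20*(21*(-1/5)) = 20*(-21/5) = -84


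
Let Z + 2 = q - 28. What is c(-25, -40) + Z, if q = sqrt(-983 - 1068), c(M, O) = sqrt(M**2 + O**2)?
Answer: -30 + 5*sqrt(89) + I*sqrt(2051) ≈ 17.17 + 45.288*I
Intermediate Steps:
q = I*sqrt(2051) (q = sqrt(-2051) = I*sqrt(2051) ≈ 45.288*I)
Z = -30 + I*sqrt(2051) (Z = -2 + (I*sqrt(2051) - 28) = -2 + (-28 + I*sqrt(2051)) = -30 + I*sqrt(2051) ≈ -30.0 + 45.288*I)
c(-25, -40) + Z = sqrt((-25)**2 + (-40)**2) + (-30 + I*sqrt(2051)) = sqrt(625 + 1600) + (-30 + I*sqrt(2051)) = sqrt(2225) + (-30 + I*sqrt(2051)) = 5*sqrt(89) + (-30 + I*sqrt(2051)) = -30 + 5*sqrt(89) + I*sqrt(2051)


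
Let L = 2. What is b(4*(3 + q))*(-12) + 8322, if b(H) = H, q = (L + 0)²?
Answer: 7986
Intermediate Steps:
q = 4 (q = (2 + 0)² = 2² = 4)
b(4*(3 + q))*(-12) + 8322 = (4*(3 + 4))*(-12) + 8322 = (4*7)*(-12) + 8322 = 28*(-12) + 8322 = -336 + 8322 = 7986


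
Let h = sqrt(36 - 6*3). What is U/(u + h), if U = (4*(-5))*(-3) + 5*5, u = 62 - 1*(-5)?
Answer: 335/263 - 15*sqrt(2)/263 ≈ 1.1931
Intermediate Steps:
u = 67 (u = 62 + 5 = 67)
U = 85 (U = -20*(-3) + 25 = 60 + 25 = 85)
h = 3*sqrt(2) (h = sqrt(36 - 18) = sqrt(18) = 3*sqrt(2) ≈ 4.2426)
U/(u + h) = 85/(67 + 3*sqrt(2))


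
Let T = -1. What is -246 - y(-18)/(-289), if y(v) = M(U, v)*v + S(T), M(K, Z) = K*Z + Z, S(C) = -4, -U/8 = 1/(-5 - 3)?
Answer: -70450/289 ≈ -243.77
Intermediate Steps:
U = 1 (U = -8/(-5 - 3) = -8/(-8) = -8*(-⅛) = 1)
M(K, Z) = Z + K*Z
y(v) = -4 + 2*v² (y(v) = (v*(1 + 1))*v - 4 = (v*2)*v - 4 = (2*v)*v - 4 = 2*v² - 4 = -4 + 2*v²)
-246 - y(-18)/(-289) = -246 - (-4 + 2*(-18)²)/(-289) = -246 - (-4 + 2*324)*(-1)/289 = -246 - (-4 + 648)*(-1)/289 = -246 - 644*(-1)/289 = -246 - 1*(-644/289) = -246 + 644/289 = -70450/289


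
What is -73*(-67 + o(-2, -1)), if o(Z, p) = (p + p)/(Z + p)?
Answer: 14527/3 ≈ 4842.3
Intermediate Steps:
o(Z, p) = 2*p/(Z + p) (o(Z, p) = (2*p)/(Z + p) = 2*p/(Z + p))
-73*(-67 + o(-2, -1)) = -73*(-67 + 2*(-1)/(-2 - 1)) = -73*(-67 + 2*(-1)/(-3)) = -73*(-67 + 2*(-1)*(-⅓)) = -73*(-67 + ⅔) = -73*(-199/3) = 14527/3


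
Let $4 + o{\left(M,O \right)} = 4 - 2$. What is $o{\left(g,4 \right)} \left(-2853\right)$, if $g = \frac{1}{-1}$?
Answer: $5706$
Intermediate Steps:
$g = -1$
$o{\left(M,O \right)} = -2$ ($o{\left(M,O \right)} = -4 + \left(4 - 2\right) = -4 + 2 = -2$)
$o{\left(g,4 \right)} \left(-2853\right) = \left(-2\right) \left(-2853\right) = 5706$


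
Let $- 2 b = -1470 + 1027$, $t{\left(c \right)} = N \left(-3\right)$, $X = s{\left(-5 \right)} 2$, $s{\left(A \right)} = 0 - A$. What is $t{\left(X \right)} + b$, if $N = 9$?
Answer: $\frac{389}{2} \approx 194.5$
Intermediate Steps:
$s{\left(A \right)} = - A$
$X = 10$ ($X = \left(-1\right) \left(-5\right) 2 = 5 \cdot 2 = 10$)
$t{\left(c \right)} = -27$ ($t{\left(c \right)} = 9 \left(-3\right) = -27$)
$b = \frac{443}{2}$ ($b = - \frac{-1470 + 1027}{2} = \left(- \frac{1}{2}\right) \left(-443\right) = \frac{443}{2} \approx 221.5$)
$t{\left(X \right)} + b = -27 + \frac{443}{2} = \frac{389}{2}$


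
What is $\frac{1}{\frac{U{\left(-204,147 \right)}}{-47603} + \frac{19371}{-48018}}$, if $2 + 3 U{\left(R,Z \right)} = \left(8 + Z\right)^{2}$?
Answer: $- \frac{2285800854}{1306629851} \approx -1.7494$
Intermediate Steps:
$U{\left(R,Z \right)} = - \frac{2}{3} + \frac{\left(8 + Z\right)^{2}}{3}$
$\frac{1}{\frac{U{\left(-204,147 \right)}}{-47603} + \frac{19371}{-48018}} = \frac{1}{\frac{- \frac{2}{3} + \frac{\left(8 + 147\right)^{2}}{3}}{-47603} + \frac{19371}{-48018}} = \frac{1}{\left(- \frac{2}{3} + \frac{155^{2}}{3}\right) \left(- \frac{1}{47603}\right) + 19371 \left(- \frac{1}{48018}\right)} = \frac{1}{\left(- \frac{2}{3} + \frac{1}{3} \cdot 24025\right) \left(- \frac{1}{47603}\right) - \frac{6457}{16006}} = \frac{1}{\left(- \frac{2}{3} + \frac{24025}{3}\right) \left(- \frac{1}{47603}\right) - \frac{6457}{16006}} = \frac{1}{\frac{24023}{3} \left(- \frac{1}{47603}\right) - \frac{6457}{16006}} = \frac{1}{- \frac{24023}{142809} - \frac{6457}{16006}} = \frac{1}{- \frac{1306629851}{2285800854}} = - \frac{2285800854}{1306629851}$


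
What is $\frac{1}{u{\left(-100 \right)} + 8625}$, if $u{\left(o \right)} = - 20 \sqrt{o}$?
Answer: $\frac{69}{595445} + \frac{8 i}{2977225} \approx 0.00011588 + 2.6871 \cdot 10^{-6} i$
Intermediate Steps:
$\frac{1}{u{\left(-100 \right)} + 8625} = \frac{1}{- 20 \sqrt{-100} + 8625} = \frac{1}{- 20 \cdot 10 i + 8625} = \frac{1}{- 200 i + 8625} = \frac{1}{8625 - 200 i} = \frac{8625 + 200 i}{74430625}$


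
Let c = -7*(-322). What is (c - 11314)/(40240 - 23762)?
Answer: -4530/8239 ≈ -0.54982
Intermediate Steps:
c = 2254
(c - 11314)/(40240 - 23762) = (2254 - 11314)/(40240 - 23762) = -9060/16478 = -9060*1/16478 = -4530/8239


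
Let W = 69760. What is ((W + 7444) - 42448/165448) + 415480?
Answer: 10189192498/20681 ≈ 4.9268e+5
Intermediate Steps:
((W + 7444) - 42448/165448) + 415480 = ((69760 + 7444) - 42448/165448) + 415480 = (77204 - 42448*1/165448) + 415480 = (77204 - 5306/20681) + 415480 = 1596650618/20681 + 415480 = 10189192498/20681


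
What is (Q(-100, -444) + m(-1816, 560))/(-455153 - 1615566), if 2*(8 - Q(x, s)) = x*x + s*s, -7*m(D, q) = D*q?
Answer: -5960/295817 ≈ -0.020148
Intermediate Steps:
m(D, q) = -D*q/7
Q(x, s) = 8 - s²/2 - x²/2 (Q(x, s) = 8 - (x*x + s*s)/2 = 8 - (x² + s²)/2 = 8 - (s² + x²)/2 = 8 + (-s²/2 - x²/2) = 8 - s²/2 - x²/2)
(Q(-100, -444) + m(-1816, 560))/(-455153 - 1615566) = ((8 - ½*(-444)² - ½*(-100)²) - ⅐*(-1816)*560)/(-455153 - 1615566) = ((8 - ½*197136 - ½*10000) + 145280)/(-2070719) = ((8 - 98568 - 5000) + 145280)*(-1/2070719) = (-103560 + 145280)*(-1/2070719) = 41720*(-1/2070719) = -5960/295817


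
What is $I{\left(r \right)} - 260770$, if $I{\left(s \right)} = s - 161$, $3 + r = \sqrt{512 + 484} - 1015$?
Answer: $-261949 + 2 \sqrt{249} \approx -2.6192 \cdot 10^{5}$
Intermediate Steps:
$r = -1018 + 2 \sqrt{249}$ ($r = -3 + \left(\sqrt{512 + 484} - 1015\right) = -3 - \left(1015 - \sqrt{996}\right) = -3 - \left(1015 - 2 \sqrt{249}\right) = -1018 + 2 \sqrt{249} \approx -986.44$)
$I{\left(s \right)} = -161 + s$
$I{\left(r \right)} - 260770 = \left(-161 - \left(1018 - 2 \sqrt{249}\right)\right) - 260770 = \left(-1179 + 2 \sqrt{249}\right) - 260770 = -261949 + 2 \sqrt{249}$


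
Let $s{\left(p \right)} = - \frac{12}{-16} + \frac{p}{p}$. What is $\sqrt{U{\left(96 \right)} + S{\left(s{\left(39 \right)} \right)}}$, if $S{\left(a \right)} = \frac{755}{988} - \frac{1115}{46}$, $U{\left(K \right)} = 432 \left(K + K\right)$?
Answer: $\frac{\sqrt{10704628828491}}{11362} \approx 287.96$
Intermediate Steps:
$s{\left(p \right)} = \frac{7}{4}$ ($s{\left(p \right)} = \left(-12\right) \left(- \frac{1}{16}\right) + 1 = \frac{3}{4} + 1 = \frac{7}{4}$)
$U{\left(K \right)} = 864 K$ ($U{\left(K \right)} = 432 \cdot 2 K = 864 K$)
$S{\left(a \right)} = - \frac{533445}{22724}$ ($S{\left(a \right)} = 755 \cdot \frac{1}{988} - \frac{1115}{46} = \frac{755}{988} - \frac{1115}{46} = - \frac{533445}{22724}$)
$\sqrt{U{\left(96 \right)} + S{\left(s{\left(39 \right)} \right)}} = \sqrt{864 \cdot 96 - \frac{533445}{22724}} = \sqrt{82944 - \frac{533445}{22724}} = \sqrt{\frac{1884286011}{22724}} = \frac{\sqrt{10704628828491}}{11362}$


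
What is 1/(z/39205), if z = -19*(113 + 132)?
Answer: -7841/931 ≈ -8.4221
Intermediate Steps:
z = -4655 (z = -19*245 = -4655)
1/(z/39205) = 1/(-4655/39205) = 1/(-4655*1/39205) = 1/(-931/7841) = -7841/931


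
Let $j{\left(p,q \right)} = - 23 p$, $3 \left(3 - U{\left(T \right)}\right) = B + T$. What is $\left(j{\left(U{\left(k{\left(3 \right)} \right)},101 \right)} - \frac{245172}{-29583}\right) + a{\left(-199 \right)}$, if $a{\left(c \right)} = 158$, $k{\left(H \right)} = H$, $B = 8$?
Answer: $\frac{596988}{3287} \approx 181.62$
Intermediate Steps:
$U{\left(T \right)} = \frac{1}{3} - \frac{T}{3}$ ($U{\left(T \right)} = 3 - \frac{8 + T}{3} = 3 - \left(\frac{8}{3} + \frac{T}{3}\right) = \frac{1}{3} - \frac{T}{3}$)
$\left(j{\left(U{\left(k{\left(3 \right)} \right)},101 \right)} - \frac{245172}{-29583}\right) + a{\left(-199 \right)} = \left(- 23 \left(\frac{1}{3} - 1\right) - \frac{245172}{-29583}\right) + 158 = \left(- 23 \left(\frac{1}{3} - 1\right) - - \frac{81724}{9861}\right) + 158 = \left(\left(-23\right) \left(- \frac{2}{3}\right) + \frac{81724}{9861}\right) + 158 = \left(\frac{46}{3} + \frac{81724}{9861}\right) + 158 = \frac{77642}{3287} + 158 = \frac{596988}{3287}$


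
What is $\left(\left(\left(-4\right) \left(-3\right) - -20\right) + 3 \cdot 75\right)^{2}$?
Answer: $66049$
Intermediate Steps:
$\left(\left(\left(-4\right) \left(-3\right) - -20\right) + 3 \cdot 75\right)^{2} = \left(\left(12 + 20\right) + 225\right)^{2} = \left(32 + 225\right)^{2} = 257^{2} = 66049$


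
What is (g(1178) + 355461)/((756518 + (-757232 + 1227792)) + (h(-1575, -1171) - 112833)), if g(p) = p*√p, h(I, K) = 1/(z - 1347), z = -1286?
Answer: 935928813/2933807084 + 1550837*√1178/1466903542 ≈ 0.35530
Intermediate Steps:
h(I, K) = -1/2633 (h(I, K) = 1/(-1286 - 1347) = 1/(-2633) = -1/2633)
g(p) = p^(3/2)
(g(1178) + 355461)/((756518 + (-757232 + 1227792)) + (h(-1575, -1171) - 112833)) = (1178^(3/2) + 355461)/((756518 + (-757232 + 1227792)) + (-1/2633 - 112833)) = (1178*√1178 + 355461)/((756518 + 470560) - 297089290/2633) = (355461 + 1178*√1178)/(1227078 - 297089290/2633) = (355461 + 1178*√1178)/(2933807084/2633) = (355461 + 1178*√1178)*(2633/2933807084) = 935928813/2933807084 + 1550837*√1178/1466903542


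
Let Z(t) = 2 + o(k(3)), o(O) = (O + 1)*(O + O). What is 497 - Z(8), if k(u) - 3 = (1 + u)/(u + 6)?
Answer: 37615/81 ≈ 464.38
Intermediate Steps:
k(u) = 3 + (1 + u)/(6 + u) (k(u) = 3 + (1 + u)/(u + 6) = 3 + (1 + u)/(6 + u))
o(O) = 2*O*(1 + O) (o(O) = (1 + O)*(2*O) = 2*O*(1 + O))
Z(t) = 2642/81 (Z(t) = 2 + 2*((19 + 4*3)/(6 + 3))*(1 + (19 + 4*3)/(6 + 3)) = 2 + 2*((19 + 12)/9)*(1 + (19 + 12)/9) = 2 + 2*((⅑)*31)*(1 + (⅑)*31) = 2 + 2*(31/9)*(1 + 31/9) = 2 + 2*(31/9)*(40/9) = 2 + 2480/81 = 2642/81)
497 - Z(8) = 497 - 1*2642/81 = 497 - 2642/81 = 37615/81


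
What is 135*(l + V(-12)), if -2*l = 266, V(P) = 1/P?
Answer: -71865/4 ≈ -17966.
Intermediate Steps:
l = -133 (l = -½*266 = -133)
135*(l + V(-12)) = 135*(-133 + 1/(-12)) = 135*(-133 - 1/12) = 135*(-1597/12) = -71865/4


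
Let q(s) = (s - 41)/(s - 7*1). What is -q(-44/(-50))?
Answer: -59/9 ≈ -6.5556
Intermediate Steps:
q(s) = (-41 + s)/(-7 + s) (q(s) = (-41 + s)/(s - 7) = (-41 + s)/(-7 + s))
-q(-44/(-50)) = -(-41 - 44/(-50))/(-7 - 44/(-50)) = -(-41 - 44*(-1/50))/(-7 - 44*(-1/50)) = -(-41 + 22/25)/(-7 + 22/25) = -(-1003)/((-153/25)*25) = -(-25)*(-1003)/(153*25) = -1*59/9 = -59/9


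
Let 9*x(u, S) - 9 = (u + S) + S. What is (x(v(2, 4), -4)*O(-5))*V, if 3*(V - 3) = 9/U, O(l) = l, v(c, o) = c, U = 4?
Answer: -25/4 ≈ -6.2500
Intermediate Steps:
x(u, S) = 1 + u/9 + 2*S/9 (x(u, S) = 1 + ((u + S) + S)/9 = 1 + ((S + u) + S)/9 = 1 + (u + 2*S)/9 = 1 + (u/9 + 2*S/9) = 1 + u/9 + 2*S/9)
V = 15/4 (V = 3 + (9/4)/3 = 3 + (9*(1/4))/3 = 3 + (1/3)*(9/4) = 3 + 3/4 = 15/4 ≈ 3.7500)
(x(v(2, 4), -4)*O(-5))*V = ((1 + (1/9)*2 + (2/9)*(-4))*(-5))*(15/4) = ((1 + 2/9 - 8/9)*(-5))*(15/4) = ((1/3)*(-5))*(15/4) = -5/3*15/4 = -25/4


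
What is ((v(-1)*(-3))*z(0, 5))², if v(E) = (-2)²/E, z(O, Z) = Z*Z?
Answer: 90000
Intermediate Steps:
z(O, Z) = Z²
v(E) = 4/E
((v(-1)*(-3))*z(0, 5))² = (((4/(-1))*(-3))*5²)² = (((4*(-1))*(-3))*25)² = (-4*(-3)*25)² = (12*25)² = 300² = 90000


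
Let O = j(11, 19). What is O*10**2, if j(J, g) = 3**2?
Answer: 900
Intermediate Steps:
j(J, g) = 9
O = 9
O*10**2 = 9*10**2 = 9*100 = 900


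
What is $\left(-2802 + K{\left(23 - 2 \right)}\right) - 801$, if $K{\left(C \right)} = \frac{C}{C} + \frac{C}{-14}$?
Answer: $- \frac{7207}{2} \approx -3603.5$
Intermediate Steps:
$K{\left(C \right)} = 1 - \frac{C}{14}$ ($K{\left(C \right)} = 1 + C \left(- \frac{1}{14}\right) = 1 - \frac{C}{14}$)
$\left(-2802 + K{\left(23 - 2 \right)}\right) - 801 = \left(-2802 + \left(1 - \frac{23 - 2}{14}\right)\right) - 801 = \left(-2802 + \left(1 - \frac{3}{2}\right)\right) - 801 = \left(-2802 - \frac{1}{2}\right) - 801 = - \frac{5605}{2} - 801 = - \frac{7207}{2}$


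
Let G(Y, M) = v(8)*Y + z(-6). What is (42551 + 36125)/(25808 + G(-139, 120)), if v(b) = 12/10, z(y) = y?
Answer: 98345/32044 ≈ 3.0691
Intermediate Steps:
v(b) = 6/5 (v(b) = 12*(⅒) = 6/5)
G(Y, M) = -6 + 6*Y/5 (G(Y, M) = 6*Y/5 - 6 = -6 + 6*Y/5)
(42551 + 36125)/(25808 + G(-139, 120)) = (42551 + 36125)/(25808 + (-6 + (6/5)*(-139))) = 78676/(25808 + (-6 - 834/5)) = 78676/(25808 - 864/5) = 78676/(128176/5) = 78676*(5/128176) = 98345/32044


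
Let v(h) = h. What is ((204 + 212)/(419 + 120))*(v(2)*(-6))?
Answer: -4992/539 ≈ -9.2616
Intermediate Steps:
((204 + 212)/(419 + 120))*(v(2)*(-6)) = ((204 + 212)/(419 + 120))*(2*(-6)) = (416/539)*(-12) = -4992/539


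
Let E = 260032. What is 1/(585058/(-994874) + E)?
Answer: 497437/129349245455 ≈ 3.8457e-6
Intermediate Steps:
1/(585058/(-994874) + E) = 1/(585058/(-994874) + 260032) = 1/(585058*(-1/994874) + 260032) = 1/(-292529/497437 + 260032) = 1/(129349245455/497437) = 497437/129349245455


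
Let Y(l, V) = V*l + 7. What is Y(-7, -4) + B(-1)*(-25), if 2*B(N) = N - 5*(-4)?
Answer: -405/2 ≈ -202.50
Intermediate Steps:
Y(l, V) = 7 + V*l
B(N) = 10 + N/2 (B(N) = (N - 5*(-4))/2 = (N + 20)/2 = (20 + N)/2 = 10 + N/2)
Y(-7, -4) + B(-1)*(-25) = (7 - 4*(-7)) + (10 + (1/2)*(-1))*(-25) = (7 + 28) + (10 - 1/2)*(-25) = 35 + (19/2)*(-25) = 35 - 475/2 = -405/2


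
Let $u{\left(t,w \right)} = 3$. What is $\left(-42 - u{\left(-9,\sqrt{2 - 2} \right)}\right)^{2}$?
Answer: $2025$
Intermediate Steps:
$\left(-42 - u{\left(-9,\sqrt{2 - 2} \right)}\right)^{2} = \left(-42 - 3\right)^{2} = \left(-45\right)^{2} = 2025$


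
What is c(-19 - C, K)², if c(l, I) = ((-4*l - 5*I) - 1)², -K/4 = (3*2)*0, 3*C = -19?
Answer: 492884401/81 ≈ 6.0850e+6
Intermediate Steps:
C = -19/3 (C = (⅓)*(-19) = -19/3 ≈ -6.3333)
K = 0 (K = -4*3*2*0 = -24*0 = -4*0 = 0)
c(l, I) = (-1 - 5*I - 4*l)² (c(l, I) = ((-5*I - 4*l) - 1)² = (-1 - 5*I - 4*l)²)
c(-19 - C, K)² = ((1 + 4*(-19 - 1*(-19/3)) + 5*0)²)² = ((1 + 4*(-19 + 19/3) + 0)²)² = ((1 + 4*(-38/3) + 0)²)² = ((1 - 152/3 + 0)²)² = ((-149/3)²)² = (22201/9)² = 492884401/81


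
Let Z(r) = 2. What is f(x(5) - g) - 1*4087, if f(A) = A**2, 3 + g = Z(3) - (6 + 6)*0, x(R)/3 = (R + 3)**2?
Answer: 33162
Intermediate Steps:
x(R) = 3*(3 + R)**2 (x(R) = 3*(R + 3)**2 = 3*(3 + R)**2)
g = -1 (g = -3 + (2 - (6 + 6)*0) = -3 + (2 - 12*0) = -3 + (2 - 1*0) = -3 + (2 + 0) = -3 + 2 = -1)
f(x(5) - g) - 1*4087 = (3*(3 + 5)**2 - 1*(-1))**2 - 1*4087 = (3*8**2 + 1)**2 - 4087 = (3*64 + 1)**2 - 4087 = (192 + 1)**2 - 4087 = 193**2 - 4087 = 37249 - 4087 = 33162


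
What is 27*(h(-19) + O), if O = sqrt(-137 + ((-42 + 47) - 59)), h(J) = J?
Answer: -513 + 27*I*sqrt(191) ≈ -513.0 + 373.15*I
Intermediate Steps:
O = I*sqrt(191) (O = sqrt(-137 + (5 - 59)) = sqrt(-137 - 54) = sqrt(-191) = I*sqrt(191) ≈ 13.82*I)
27*(h(-19) + O) = 27*(-19 + I*sqrt(191)) = -513 + 27*I*sqrt(191)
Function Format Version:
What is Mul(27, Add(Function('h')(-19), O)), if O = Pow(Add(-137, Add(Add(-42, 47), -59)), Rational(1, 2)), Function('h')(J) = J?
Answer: Add(-513, Mul(27, I, Pow(191, Rational(1, 2)))) ≈ Add(-513.00, Mul(373.15, I))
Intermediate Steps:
O = Mul(I, Pow(191, Rational(1, 2))) (O = Pow(Add(-137, Add(5, -59)), Rational(1, 2)) = Pow(Add(-137, -54), Rational(1, 2)) = Pow(-191, Rational(1, 2)) = Mul(I, Pow(191, Rational(1, 2))) ≈ Mul(13.820, I))
Mul(27, Add(Function('h')(-19), O)) = Mul(27, Add(-19, Mul(I, Pow(191, Rational(1, 2))))) = Add(-513, Mul(27, I, Pow(191, Rational(1, 2))))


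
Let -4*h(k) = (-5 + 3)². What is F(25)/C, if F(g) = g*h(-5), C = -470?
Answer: 5/94 ≈ 0.053191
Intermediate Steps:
h(k) = -1 (h(k) = -(-5 + 3)²/4 = -¼*(-2)² = -¼*4 = -1)
F(g) = -g (F(g) = g*(-1) = -g)
F(25)/C = -1*25/(-470) = -25*(-1/470) = 5/94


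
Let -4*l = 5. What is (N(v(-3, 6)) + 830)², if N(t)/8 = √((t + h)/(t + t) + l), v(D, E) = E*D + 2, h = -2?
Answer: 688856 + 3320*I*√11 ≈ 6.8886e+5 + 11011.0*I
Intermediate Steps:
l = -5/4 (l = -¼*5 = -5/4 ≈ -1.2500)
v(D, E) = 2 + D*E (v(D, E) = D*E + 2 = 2 + D*E)
N(t) = 8*√(-5/4 + (-2 + t)/(2*t)) (N(t) = 8*√((t - 2)/(t + t) - 5/4) = 8*√((-2 + t)/((2*t)) - 5/4) = 8*√((-2 + t)*(1/(2*t)) - 5/4) = 8*√((-2 + t)/(2*t) - 5/4) = 8*√(-5/4 + (-2 + t)/(2*t)))
(N(v(-3, 6)) + 830)² = (4*√(-3 - 4/(2 - 3*6)) + 830)² = (4*√(-3 - 4/(2 - 18)) + 830)² = (4*√(-3 - 4/(-16)) + 830)² = (4*√(-3 - 4*(-1/16)) + 830)² = (4*√(-3 + ¼) + 830)² = (4*√(-11/4) + 830)² = (4*(I*√11/2) + 830)² = (2*I*√11 + 830)² = (830 + 2*I*√11)²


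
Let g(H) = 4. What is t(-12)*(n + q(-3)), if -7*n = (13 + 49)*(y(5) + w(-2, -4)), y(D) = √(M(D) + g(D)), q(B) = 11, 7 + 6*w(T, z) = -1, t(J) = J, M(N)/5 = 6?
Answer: -1916/7 + 744*√34/7 ≈ 346.03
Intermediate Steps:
M(N) = 30 (M(N) = 5*6 = 30)
w(T, z) = -4/3 (w(T, z) = -7/6 + (⅙)*(-1) = -7/6 - ⅙ = -4/3)
y(D) = √34 (y(D) = √(30 + 4) = √34)
n = 248/21 - 62*√34/7 (n = -(13 + 49)*(√34 - 4/3)/7 = -62*(-4/3 + √34)/7 = -(-248/3 + 62*√34)/7 = 248/21 - 62*√34/7 ≈ -39.836)
t(-12)*(n + q(-3)) = -12*((248/21 - 62*√34/7) + 11) = -12*(479/21 - 62*√34/7) = -1916/7 + 744*√34/7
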